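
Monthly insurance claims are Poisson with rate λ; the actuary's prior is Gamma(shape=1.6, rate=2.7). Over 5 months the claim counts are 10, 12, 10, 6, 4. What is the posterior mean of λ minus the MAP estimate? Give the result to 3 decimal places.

0.130

Σ counts = 42. Posterior: Gamma(shape = 1.6+42 = 43.6, rate = 2.7+5 = 7.7).
Mode = (α−1)/β = 42.6/7.7 = 5.532.
Mean = α/β = 43.6/7.7 = 5.662.
Difference = 5.662 − 5.532 = 0.130.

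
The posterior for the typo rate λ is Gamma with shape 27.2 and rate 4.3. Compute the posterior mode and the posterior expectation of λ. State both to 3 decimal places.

Mode = (α−1)/β = 26.2/4.3 = 6.093.
Mean = α/β = 27.2/4.3 = 6.326.

MAP: 6.093. Posterior mean: 6.326.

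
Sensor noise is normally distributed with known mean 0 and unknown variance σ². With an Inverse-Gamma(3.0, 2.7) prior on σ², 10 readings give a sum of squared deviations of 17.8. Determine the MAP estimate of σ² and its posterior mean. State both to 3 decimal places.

σ²_MAP = 1.289, E[σ²|data] = 1.657

Posterior: Inverse-Gamma(shape = 3.0+10/2 = 8.0, scale = 2.7+17.8/2 = 11.6).
Mode = β/(α+1) = 11.6/9.0 = 1.289.
Mean = β/(α−1) = 11.6/7.0 = 1.657.
The posterior is right-skewed, so the mean exceeds the mode.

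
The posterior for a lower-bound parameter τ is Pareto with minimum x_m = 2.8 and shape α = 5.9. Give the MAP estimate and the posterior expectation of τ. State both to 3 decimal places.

MAP = 2.800, posterior mean = 3.371

The Pareto density is strictly decreasing on [x_m, ∞), so the mode is x_m = 2.800.
Mean = α·x_m/(α−1) = 5.9·2.8/4.9 = 3.371.
Right-skewed posterior ⇒ mode < mean.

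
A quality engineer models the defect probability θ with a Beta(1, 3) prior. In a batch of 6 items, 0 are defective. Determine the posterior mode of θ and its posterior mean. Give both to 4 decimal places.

Posterior: Beta(1+0, 3+6) = Beta(1, 9).
Since α = 1 ≤ 1 and β > 1, the Beta density is monotone decreasing on [0,1]; the mode is at 0.
Mean = 1/(1+9) = 0.1000.

θ_MAP = 0.0000, E[θ|data] = 0.1000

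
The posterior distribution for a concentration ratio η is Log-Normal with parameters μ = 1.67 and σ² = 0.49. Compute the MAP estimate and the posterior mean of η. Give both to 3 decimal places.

Mode = exp(μ − σ²) = exp(1.18) = 3.254.
Mean = exp(μ + σ²/2) = exp(1.915) = 6.787.
Mean > mode: the posterior has a right tail.

MAP = 3.254; posterior mean = 6.787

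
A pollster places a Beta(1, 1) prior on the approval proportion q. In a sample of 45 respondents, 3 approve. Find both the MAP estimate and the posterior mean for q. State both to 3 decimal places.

q_MAP = 0.067, E[q|data] = 0.085

Posterior: Beta(1+3, 1+42) = Beta(4, 43).
Mode = (4−1)/(4+43−2) = 3/45 = 0.067.
With a flat prior the MAP equals the MLE, 3/45.
Mean = 4/(4+43) = 4/47 = 0.085.
The mean is pulled above the mode by the posterior's right skew.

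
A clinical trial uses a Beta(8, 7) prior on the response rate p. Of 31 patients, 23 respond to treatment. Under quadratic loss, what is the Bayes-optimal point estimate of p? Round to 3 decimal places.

0.674

Posterior: Beta(8+23, 7+8) = Beta(31, 15).
Mode = (31−1)/(31+15−2) = 30/44 = 0.682.
Mean = 31/(31+15) = 31/46 = 0.674.
Quadratic loss ⇒ the optimal estimator is the posterior mean.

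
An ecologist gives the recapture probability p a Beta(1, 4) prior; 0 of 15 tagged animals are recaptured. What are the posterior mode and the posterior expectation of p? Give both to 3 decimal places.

MAP = 0.000, posterior mean = 0.050

Posterior: Beta(1+0, 4+15) = Beta(1, 19).
Since α = 1 ≤ 1 and β > 1, the Beta density is monotone decreasing on [0,1]; the mode is at 0.
Mean = 1/(1+19) = 0.050.
The mean is pulled above the mode by the posterior's right skew.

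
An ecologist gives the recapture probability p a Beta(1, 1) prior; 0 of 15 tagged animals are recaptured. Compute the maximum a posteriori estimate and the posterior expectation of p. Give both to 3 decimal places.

Posterior: Beta(1+0, 1+15) = Beta(1, 16).
Since α = 1 ≤ 1 and β > 1, the Beta density is monotone decreasing on [0,1]; the mode is at 0.
Mean = 1/(1+16) = 0.059.

MAP: 0.000. Posterior mean: 0.059.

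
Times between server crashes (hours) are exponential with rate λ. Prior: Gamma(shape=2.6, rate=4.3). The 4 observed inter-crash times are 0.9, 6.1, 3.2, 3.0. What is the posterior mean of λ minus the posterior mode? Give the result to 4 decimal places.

Σ times = 13.2. Posterior: Gamma(shape = 2.6+4 = 6.6, rate = 4.3+13.2 = 17.5).
Mode = (α−1)/β = 5.6/17.5 = 0.3200.
Mean = α/β = 6.6/17.5 = 0.3771.
Difference = 0.3771 − 0.3200 = 0.0571.

0.0571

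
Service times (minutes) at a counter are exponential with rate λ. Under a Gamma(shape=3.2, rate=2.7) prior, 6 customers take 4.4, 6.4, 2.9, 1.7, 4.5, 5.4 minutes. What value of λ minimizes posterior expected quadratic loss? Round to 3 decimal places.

Σ times = 25.3. Posterior: Gamma(shape = 3.2+6 = 9.2, rate = 2.7+25.3 = 28.0).
Mode = (α−1)/β = 8.2/28.0 = 0.293.
Mean = α/β = 9.2/28.0 = 0.329.
Quadratic loss ⇒ the optimal estimator is the posterior mean.

0.329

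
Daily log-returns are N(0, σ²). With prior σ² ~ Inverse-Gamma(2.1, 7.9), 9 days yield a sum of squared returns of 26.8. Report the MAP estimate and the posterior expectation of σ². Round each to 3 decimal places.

MAP: 2.803. Posterior mean: 3.804.

Posterior: Inverse-Gamma(shape = 2.1+9/2 = 6.6, scale = 7.9+26.8/2 = 21.3).
Mode = β/(α+1) = 21.3/7.6 = 2.803.
Mean = β/(α−1) = 21.3/5.6 = 3.804.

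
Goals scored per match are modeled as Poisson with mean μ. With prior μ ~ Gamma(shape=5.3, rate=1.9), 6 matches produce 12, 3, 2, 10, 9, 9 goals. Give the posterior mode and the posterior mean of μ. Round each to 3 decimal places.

posterior mode = 6.241, posterior mean = 6.367

Σ counts = 45. Posterior: Gamma(shape = 5.3+45 = 50.3, rate = 1.9+6 = 7.9).
Mode = (α−1)/β = 49.3/7.9 = 6.241.
Mean = α/β = 50.3/7.9 = 6.367.
The posterior is right-skewed, so the mean exceeds the mode.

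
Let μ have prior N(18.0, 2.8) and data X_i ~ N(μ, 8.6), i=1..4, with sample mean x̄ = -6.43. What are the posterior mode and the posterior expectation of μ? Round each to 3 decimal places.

Posterior for μ is Normal. Precision-weighted mean: (1/2.8·18.0 + 4/8.6·-6.43) / (1/2.8 + 4/8.6) = 4.181.
A Normal posterior is symmetric, so mode = mean.

μ_MAP = 4.181, E[μ|data] = 4.181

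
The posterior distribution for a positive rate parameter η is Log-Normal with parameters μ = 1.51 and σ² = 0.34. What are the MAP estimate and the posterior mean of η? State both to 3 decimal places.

Mode = exp(μ − σ²) = exp(1.17) = 3.222.
Mean = exp(μ + σ²/2) = exp(1.680) = 5.366.
Right-skewed posterior ⇒ mode < mean.

MAP: 3.222. Posterior mean: 5.366.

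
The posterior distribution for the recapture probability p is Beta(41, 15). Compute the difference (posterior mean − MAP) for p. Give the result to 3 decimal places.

-0.009

Mode = (41−1)/(41+15−2) = 40/54 = 0.741.
Mean = 41/(41+15) = 41/56 = 0.732.
Difference = 0.732 − 0.741 = -0.009.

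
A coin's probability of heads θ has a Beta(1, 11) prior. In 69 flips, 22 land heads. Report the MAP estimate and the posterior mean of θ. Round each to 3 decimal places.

Posterior: Beta(1+22, 11+47) = Beta(23, 58).
Mode = (23−1)/(23+58−2) = 22/79 = 0.278.
Mean = 23/(23+58) = 23/81 = 0.284.

MAP = 0.278; posterior mean = 0.284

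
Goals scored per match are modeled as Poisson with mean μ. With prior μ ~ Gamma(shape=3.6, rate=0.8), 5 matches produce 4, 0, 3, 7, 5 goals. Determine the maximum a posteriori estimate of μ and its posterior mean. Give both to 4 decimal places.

Σ counts = 19. Posterior: Gamma(shape = 3.6+19 = 22.6, rate = 0.8+5 = 5.8).
Mode = (α−1)/β = 21.6/5.8 = 3.7241.
Mean = α/β = 22.6/5.8 = 3.8966.

MAP: 3.7241. Posterior mean: 3.8966.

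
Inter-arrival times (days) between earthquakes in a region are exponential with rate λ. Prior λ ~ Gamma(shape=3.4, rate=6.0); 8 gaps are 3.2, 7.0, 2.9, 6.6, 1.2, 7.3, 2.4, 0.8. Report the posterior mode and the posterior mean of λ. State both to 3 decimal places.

Σ times = 31.4. Posterior: Gamma(shape = 3.4+8 = 11.4, rate = 6.0+31.4 = 37.4).
Mode = (α−1)/β = 10.4/37.4 = 0.278.
Mean = α/β = 11.4/37.4 = 0.305.
The mean is pulled above the mode by the posterior's right skew.

MAP = 0.278; posterior mean = 0.305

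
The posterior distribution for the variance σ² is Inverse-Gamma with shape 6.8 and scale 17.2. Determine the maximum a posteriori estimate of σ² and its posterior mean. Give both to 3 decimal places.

Mode = β/(α+1) = 17.2/7.8 = 2.205.
Mean = β/(α−1) = 17.2/5.8 = 2.966.

σ²_MAP = 2.205, E[σ²|data] = 2.966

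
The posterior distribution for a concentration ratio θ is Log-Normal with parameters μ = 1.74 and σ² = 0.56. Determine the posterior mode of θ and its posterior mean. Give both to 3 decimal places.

Mode = exp(μ − σ²) = exp(1.18) = 3.254.
Mean = exp(μ + σ²/2) = exp(2.020) = 7.538.

MAP: 3.254. Posterior mean: 7.538.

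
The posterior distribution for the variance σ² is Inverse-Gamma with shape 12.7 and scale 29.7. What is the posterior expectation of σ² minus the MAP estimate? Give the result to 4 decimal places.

0.3706

Mode = β/(α+1) = 29.7/13.7 = 2.1679.
Mean = β/(α−1) = 29.7/11.7 = 2.5385.
Difference = 2.5385 − 2.1679 = 0.3706.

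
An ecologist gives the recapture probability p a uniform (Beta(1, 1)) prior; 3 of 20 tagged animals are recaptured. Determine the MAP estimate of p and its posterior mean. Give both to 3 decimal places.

MAP = 0.150; posterior mean = 0.182

Posterior: Beta(1+3, 1+17) = Beta(4, 18).
Mode = (4−1)/(4+18−2) = 3/20 = 0.150.
With a flat prior the MAP equals the MLE, 3/20.
Mean = 4/(4+18) = 4/22 = 0.182.
The mean is pulled above the mode by the posterior's right skew.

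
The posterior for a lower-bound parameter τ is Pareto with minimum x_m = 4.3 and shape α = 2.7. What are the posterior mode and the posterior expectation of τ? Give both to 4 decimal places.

MAP = 4.3000; posterior mean = 6.8294

The Pareto density is strictly decreasing on [x_m, ∞), so the mode is x_m = 4.3000.
Mean = α·x_m/(α−1) = 2.7·4.3/1.7 = 6.8294.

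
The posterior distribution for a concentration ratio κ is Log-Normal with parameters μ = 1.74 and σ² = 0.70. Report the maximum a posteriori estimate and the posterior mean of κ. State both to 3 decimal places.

Mode = exp(μ − σ²) = exp(1.04) = 2.829.
Mean = exp(μ + σ²/2) = exp(2.090) = 8.085.

MAP = 2.829; posterior mean = 8.085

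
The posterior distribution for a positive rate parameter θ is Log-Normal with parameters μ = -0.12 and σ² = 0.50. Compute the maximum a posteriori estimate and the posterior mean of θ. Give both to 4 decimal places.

θ_MAP = 0.5379, E[θ|data] = 1.1388

Mode = exp(μ − σ²) = exp(-0.62) = 0.5379.
Mean = exp(μ + σ²/2) = exp(0.130) = 1.1388.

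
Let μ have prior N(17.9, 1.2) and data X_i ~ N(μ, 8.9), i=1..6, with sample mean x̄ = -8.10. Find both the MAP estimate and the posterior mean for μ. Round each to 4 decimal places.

MAP estimate = 6.2727, posterior mean = 6.2727

Posterior for μ is Normal. Precision-weighted mean: (1/1.2·17.9 + 6/8.9·-8.10) / (1/1.2 + 6/8.9) = 6.2727.
A Normal posterior is symmetric, so mode = mean.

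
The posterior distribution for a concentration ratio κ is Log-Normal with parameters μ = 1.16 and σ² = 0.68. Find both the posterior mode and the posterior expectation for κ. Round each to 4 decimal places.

MAP: 1.6161. Posterior mean: 4.4817.

Mode = exp(μ − σ²) = exp(0.48) = 1.6161.
Mean = exp(μ + σ²/2) = exp(1.500) = 4.4817.
The mean is pulled above the mode by the posterior's right skew.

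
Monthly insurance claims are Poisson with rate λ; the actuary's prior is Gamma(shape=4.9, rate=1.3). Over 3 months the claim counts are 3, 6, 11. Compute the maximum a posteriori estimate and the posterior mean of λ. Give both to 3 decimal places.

Σ counts = 20. Posterior: Gamma(shape = 4.9+20 = 24.9, rate = 1.3+3 = 4.3).
Mode = (α−1)/β = 23.9/4.3 = 5.558.
Mean = α/β = 24.9/4.3 = 5.791.
The posterior is right-skewed, so the mean exceeds the mode.

maximum a posteriori estimate = 5.558, posterior mean = 5.791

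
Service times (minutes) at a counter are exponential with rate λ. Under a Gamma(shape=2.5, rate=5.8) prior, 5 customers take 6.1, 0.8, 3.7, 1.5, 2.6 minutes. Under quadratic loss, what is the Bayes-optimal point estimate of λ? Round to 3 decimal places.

0.366

Σ times = 14.7. Posterior: Gamma(shape = 2.5+5 = 7.5, rate = 5.8+14.7 = 20.5).
Mode = (α−1)/β = 6.5/20.5 = 0.317.
Mean = α/β = 7.5/20.5 = 0.366.
Quadratic loss ⇒ the optimal estimator is the posterior mean.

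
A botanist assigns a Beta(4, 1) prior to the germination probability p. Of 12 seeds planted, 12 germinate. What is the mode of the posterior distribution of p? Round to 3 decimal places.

Posterior: Beta(4+12, 1+0) = Beta(16, 1).
Since β = 1 ≤ 1 and α > 1, the Beta density is monotone increasing on [0,1]; the mode is at 1.
Mean = 16/(16+1) = 0.941.
This is the posterior mode — the MAP estimate.

1.000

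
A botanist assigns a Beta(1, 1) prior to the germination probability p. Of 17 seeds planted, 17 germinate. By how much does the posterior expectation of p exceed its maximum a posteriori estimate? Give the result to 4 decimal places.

Posterior: Beta(1+17, 1+0) = Beta(18, 1).
Since β = 1 ≤ 1 and α > 1, the Beta density is monotone increasing on [0,1]; the mode is at 1.
Mean = 18/(18+1) = 0.9474.
Difference = 0.9474 − 1.0000 = -0.0526.
Mode > mean: the posterior has a left tail.

-0.0526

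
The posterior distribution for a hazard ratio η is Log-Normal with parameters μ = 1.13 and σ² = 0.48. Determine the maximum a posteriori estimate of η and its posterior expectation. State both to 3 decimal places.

MAP: 1.916. Posterior mean: 3.935.

Mode = exp(μ − σ²) = exp(0.65) = 1.916.
Mean = exp(μ + σ²/2) = exp(1.370) = 3.935.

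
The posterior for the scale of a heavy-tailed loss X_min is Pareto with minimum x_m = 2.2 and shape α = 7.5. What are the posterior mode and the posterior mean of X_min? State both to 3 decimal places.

The Pareto density is strictly decreasing on [x_m, ∞), so the mode is x_m = 2.200.
Mean = α·x_m/(α−1) = 7.5·2.2/6.5 = 2.538.
Mean > mode: the posterior has a right tail.

X_min_MAP = 2.200, E[X_min|data] = 2.538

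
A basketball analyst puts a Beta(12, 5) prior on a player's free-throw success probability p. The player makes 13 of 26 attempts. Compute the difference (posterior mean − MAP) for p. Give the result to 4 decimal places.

-0.0040

Posterior: Beta(12+13, 5+13) = Beta(25, 18).
Mode = (25−1)/(25+18−2) = 24/41 = 0.5854.
Mean = 25/(25+18) = 25/43 = 0.5814.
Difference = 0.5814 − 0.5854 = -0.0040.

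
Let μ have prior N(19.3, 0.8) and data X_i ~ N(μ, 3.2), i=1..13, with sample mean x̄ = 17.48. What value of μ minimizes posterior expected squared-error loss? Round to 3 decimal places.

Posterior for μ is Normal. Precision-weighted mean: (1/0.8·19.3 + 13/3.2·17.48) / (1/0.8 + 13/3.2) = 17.908.
A Normal posterior is symmetric, so mode = mean.
Squared-error loss ⇒ the optimal estimator is the posterior mean.

17.908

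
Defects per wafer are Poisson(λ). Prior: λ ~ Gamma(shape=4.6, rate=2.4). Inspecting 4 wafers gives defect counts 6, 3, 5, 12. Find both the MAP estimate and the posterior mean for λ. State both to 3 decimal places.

Σ counts = 26. Posterior: Gamma(shape = 4.6+26 = 30.6, rate = 2.4+4 = 6.4).
Mode = (α−1)/β = 29.6/6.4 = 4.625.
Mean = α/β = 30.6/6.4 = 4.781.

MAP = 4.625; posterior mean = 4.781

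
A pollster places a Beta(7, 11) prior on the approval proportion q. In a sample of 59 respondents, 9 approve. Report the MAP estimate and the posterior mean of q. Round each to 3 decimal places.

Posterior: Beta(7+9, 11+50) = Beta(16, 61).
Mode = (16−1)/(16+61−2) = 15/75 = 0.200.
Mean = 16/(16+61) = 16/77 = 0.208.

MAP = 0.200; posterior mean = 0.208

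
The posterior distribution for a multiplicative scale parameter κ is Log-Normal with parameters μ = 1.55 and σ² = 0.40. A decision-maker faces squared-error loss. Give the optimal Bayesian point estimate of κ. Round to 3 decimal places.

Mode = exp(μ − σ²) = exp(1.15) = 3.158.
Mean = exp(μ + σ²/2) = exp(1.750) = 5.755.
Squared-error loss ⇒ the optimal estimator is the posterior mean.

5.755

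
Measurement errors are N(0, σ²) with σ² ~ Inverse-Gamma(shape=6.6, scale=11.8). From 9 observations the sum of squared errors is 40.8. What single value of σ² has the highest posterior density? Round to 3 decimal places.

Posterior: Inverse-Gamma(shape = 6.6+9/2 = 11.1, scale = 11.8+40.8/2 = 32.2).
Mode = β/(α+1) = 32.2/12.1 = 2.661.
Mean = β/(α−1) = 32.2/10.1 = 3.188.
This is the posterior mode — the MAP estimate.

2.661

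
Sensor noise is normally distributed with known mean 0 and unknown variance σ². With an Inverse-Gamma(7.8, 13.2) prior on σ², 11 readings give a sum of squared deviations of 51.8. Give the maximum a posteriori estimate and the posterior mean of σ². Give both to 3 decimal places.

Posterior: Inverse-Gamma(shape = 7.8+11/2 = 13.3, scale = 13.2+51.8/2 = 39.1).
Mode = β/(α+1) = 39.1/14.3 = 2.734.
Mean = β/(α−1) = 39.1/12.3 = 3.179.
Mean > mode: the posterior has a right tail.

MAP = 2.734; posterior mean = 3.179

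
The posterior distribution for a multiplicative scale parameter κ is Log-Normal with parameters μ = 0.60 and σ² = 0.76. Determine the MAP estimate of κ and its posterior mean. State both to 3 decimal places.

MAP = 0.852; posterior mean = 2.664

Mode = exp(μ − σ²) = exp(-0.16) = 0.852.
Mean = exp(μ + σ²/2) = exp(0.980) = 2.664.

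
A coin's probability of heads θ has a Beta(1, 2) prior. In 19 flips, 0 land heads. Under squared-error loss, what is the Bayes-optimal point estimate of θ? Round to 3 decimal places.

Posterior: Beta(1+0, 2+19) = Beta(1, 21).
Since α = 1 ≤ 1 and β > 1, the Beta density is monotone decreasing on [0,1]; the mode is at 0.
Mean = 1/(1+21) = 0.045.
Squared-error loss ⇒ the optimal estimator is the posterior mean.

0.045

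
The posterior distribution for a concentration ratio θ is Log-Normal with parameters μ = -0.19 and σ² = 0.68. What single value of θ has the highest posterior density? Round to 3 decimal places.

0.419

Mode = exp(μ − σ²) = exp(-0.87) = 0.419.
Mean = exp(μ + σ²/2) = exp(0.150) = 1.162.
This is the posterior mode — the MAP estimate.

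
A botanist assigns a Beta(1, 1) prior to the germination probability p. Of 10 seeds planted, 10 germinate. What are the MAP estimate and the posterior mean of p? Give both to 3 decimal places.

Posterior: Beta(1+10, 1+0) = Beta(11, 1).
Since β = 1 ≤ 1 and α > 1, the Beta density is monotone increasing on [0,1]; the mode is at 1.
Mean = 11/(11+1) = 0.917.
Mode > mean: the posterior has a left tail.

MAP = 1.000; posterior mean = 0.917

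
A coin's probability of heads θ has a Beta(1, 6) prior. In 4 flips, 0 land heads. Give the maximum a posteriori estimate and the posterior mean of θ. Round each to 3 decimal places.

maximum a posteriori estimate = 0.000, posterior mean = 0.091

Posterior: Beta(1+0, 6+4) = Beta(1, 10).
Since α = 1 ≤ 1 and β > 1, the Beta density is monotone decreasing on [0,1]; the mode is at 0.
Mean = 1/(1+10) = 0.091.
Right-skewed posterior ⇒ mode < mean.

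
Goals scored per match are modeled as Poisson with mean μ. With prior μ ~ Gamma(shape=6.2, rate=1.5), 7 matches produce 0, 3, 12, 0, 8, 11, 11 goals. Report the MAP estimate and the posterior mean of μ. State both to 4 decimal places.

Σ counts = 45. Posterior: Gamma(shape = 6.2+45 = 51.2, rate = 1.5+7 = 8.5).
Mode = (α−1)/β = 50.2/8.5 = 5.9059.
Mean = α/β = 51.2/8.5 = 6.0235.

MAP estimate = 5.9059, posterior mean = 6.0235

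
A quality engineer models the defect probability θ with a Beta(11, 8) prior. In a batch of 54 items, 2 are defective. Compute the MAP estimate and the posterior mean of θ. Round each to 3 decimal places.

MAP = 0.169, posterior mean = 0.178

Posterior: Beta(11+2, 8+52) = Beta(13, 60).
Mode = (13−1)/(13+60−2) = 12/71 = 0.169.
Mean = 13/(13+60) = 13/73 = 0.178.
Right-skewed posterior ⇒ mode < mean.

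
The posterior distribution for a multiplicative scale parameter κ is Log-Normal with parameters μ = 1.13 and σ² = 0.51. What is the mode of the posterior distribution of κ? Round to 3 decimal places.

1.859

Mode = exp(μ − σ²) = exp(0.62) = 1.859.
Mean = exp(μ + σ²/2) = exp(1.385) = 3.995.
This is the posterior mode — the MAP estimate.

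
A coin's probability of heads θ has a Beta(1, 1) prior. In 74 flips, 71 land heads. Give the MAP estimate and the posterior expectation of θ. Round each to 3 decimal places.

Posterior: Beta(1+71, 1+3) = Beta(72, 4).
Mode = (72−1)/(72+4−2) = 71/74 = 0.959.
With a flat prior the MAP equals the MLE, 71/74.
Mean = 72/(72+4) = 72/76 = 0.947.
Left-skewed posterior ⇒ mean < mode.

MAP: 0.959. Posterior mean: 0.947.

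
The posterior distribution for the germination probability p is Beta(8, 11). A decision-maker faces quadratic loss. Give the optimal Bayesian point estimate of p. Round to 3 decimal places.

0.421

Mode = (8−1)/(8+11−2) = 7/17 = 0.412.
Mean = 8/(8+11) = 8/19 = 0.421.
Quadratic loss ⇒ the optimal estimator is the posterior mean.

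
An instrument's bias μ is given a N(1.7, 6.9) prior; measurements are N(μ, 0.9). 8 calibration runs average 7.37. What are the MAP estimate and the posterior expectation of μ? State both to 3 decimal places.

MAP estimate = 7.279, posterior expectation = 7.279

Posterior for μ is Normal. Precision-weighted mean: (1/6.9·1.7 + 8/0.9·7.37) / (1/6.9 + 8/0.9) = 7.279.
A Normal posterior is symmetric, so mode = mean.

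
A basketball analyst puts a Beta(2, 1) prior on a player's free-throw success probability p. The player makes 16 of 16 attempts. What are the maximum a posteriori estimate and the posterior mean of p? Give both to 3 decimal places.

Posterior: Beta(2+16, 1+0) = Beta(18, 1).
Since β = 1 ≤ 1 and α > 1, the Beta density is monotone increasing on [0,1]; the mode is at 1.
Mean = 18/(18+1) = 0.947.

MAP = 1.000; posterior mean = 0.947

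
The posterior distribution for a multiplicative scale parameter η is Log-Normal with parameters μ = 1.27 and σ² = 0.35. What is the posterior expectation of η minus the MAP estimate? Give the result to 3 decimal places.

1.733

Mode = exp(μ − σ²) = exp(0.92) = 2.509.
Mean = exp(μ + σ²/2) = exp(1.445) = 4.242.
Difference = 4.242 − 2.509 = 1.733.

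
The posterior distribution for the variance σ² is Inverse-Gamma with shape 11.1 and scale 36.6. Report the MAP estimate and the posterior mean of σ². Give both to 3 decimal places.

MAP = 3.025; posterior mean = 3.624

Mode = β/(α+1) = 36.6/12.1 = 3.025.
Mean = β/(α−1) = 36.6/10.1 = 3.624.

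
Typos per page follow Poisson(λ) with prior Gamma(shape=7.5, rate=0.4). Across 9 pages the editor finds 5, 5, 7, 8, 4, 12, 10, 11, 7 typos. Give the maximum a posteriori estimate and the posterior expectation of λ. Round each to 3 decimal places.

MAP = 8.032, posterior mean = 8.138

Σ counts = 69. Posterior: Gamma(shape = 7.5+69 = 76.5, rate = 0.4+9 = 9.4).
Mode = (α−1)/β = 75.5/9.4 = 8.032.
Mean = α/β = 76.5/9.4 = 8.138.
The mean is pulled above the mode by the posterior's right skew.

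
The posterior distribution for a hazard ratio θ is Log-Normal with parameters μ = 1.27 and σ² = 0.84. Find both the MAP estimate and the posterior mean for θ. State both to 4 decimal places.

MAP estimate = 1.5373, posterior mean = 5.4195

Mode = exp(μ − σ²) = exp(0.43) = 1.5373.
Mean = exp(μ + σ²/2) = exp(1.690) = 5.4195.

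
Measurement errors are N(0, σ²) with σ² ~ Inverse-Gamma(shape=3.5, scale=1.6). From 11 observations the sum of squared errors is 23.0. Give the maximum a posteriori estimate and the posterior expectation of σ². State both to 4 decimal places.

Posterior: Inverse-Gamma(shape = 3.5+11/2 = 9.0, scale = 1.6+23.0/2 = 13.1).
Mode = β/(α+1) = 13.1/10.0 = 1.3100.
Mean = β/(α−1) = 13.1/8.0 = 1.6375.

MAP: 1.3100. Posterior mean: 1.6375.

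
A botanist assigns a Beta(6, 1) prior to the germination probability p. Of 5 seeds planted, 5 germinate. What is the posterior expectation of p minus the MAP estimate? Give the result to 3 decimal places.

-0.083

Posterior: Beta(6+5, 1+0) = Beta(11, 1).
Since β = 1 ≤ 1 and α > 1, the Beta density is monotone increasing on [0,1]; the mode is at 1.
Mean = 11/(11+1) = 0.917.
Difference = 0.917 − 1.000 = -0.083.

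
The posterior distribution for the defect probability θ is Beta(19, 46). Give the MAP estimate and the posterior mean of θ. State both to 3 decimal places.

Mode = (19−1)/(19+46−2) = 18/63 = 0.286.
Mean = 19/(19+46) = 19/65 = 0.292.
Mean > mode: the posterior has a right tail.

MAP = 0.286, posterior mean = 0.292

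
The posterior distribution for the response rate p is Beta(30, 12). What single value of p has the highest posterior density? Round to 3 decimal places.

0.725

Mode = (30−1)/(30+12−2) = 29/40 = 0.725.
Mean = 30/(30+12) = 30/42 = 0.714.
This is the posterior mode — the MAP estimate.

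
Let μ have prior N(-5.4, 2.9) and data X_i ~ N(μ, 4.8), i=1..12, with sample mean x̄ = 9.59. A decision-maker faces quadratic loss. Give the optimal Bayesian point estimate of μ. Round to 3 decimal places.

Posterior for μ is Normal. Precision-weighted mean: (1/2.9·-5.4 + 12/4.8·9.59) / (1/2.9 + 12/4.8) = 7.773.
A Normal posterior is symmetric, so mode = mean.
Quadratic loss ⇒ the optimal estimator is the posterior mean.

7.773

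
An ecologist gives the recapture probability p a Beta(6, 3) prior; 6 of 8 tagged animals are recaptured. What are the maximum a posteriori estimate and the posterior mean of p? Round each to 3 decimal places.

p_MAP = 0.733, E[p|data] = 0.706

Posterior: Beta(6+6, 3+2) = Beta(12, 5).
Mode = (12−1)/(12+5−2) = 11/15 = 0.733.
Mean = 12/(12+5) = 12/17 = 0.706.
The posterior is left-skewed, so the mode exceeds the mean.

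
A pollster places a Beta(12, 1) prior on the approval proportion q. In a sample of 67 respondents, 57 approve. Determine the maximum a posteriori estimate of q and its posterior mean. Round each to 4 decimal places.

Posterior: Beta(12+57, 1+10) = Beta(69, 11).
Mode = (69−1)/(69+11−2) = 68/78 = 0.8718.
Mean = 69/(69+11) = 69/80 = 0.8625.

MAP = 0.8718; posterior mean = 0.8625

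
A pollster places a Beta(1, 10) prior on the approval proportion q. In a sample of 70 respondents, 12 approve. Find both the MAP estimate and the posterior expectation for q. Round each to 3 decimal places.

Posterior: Beta(1+12, 10+58) = Beta(13, 68).
Mode = (13−1)/(13+68−2) = 12/79 = 0.152.
Mean = 13/(13+68) = 13/81 = 0.160.
Mean > mode: the posterior has a right tail.

q_MAP = 0.152, E[q|data] = 0.160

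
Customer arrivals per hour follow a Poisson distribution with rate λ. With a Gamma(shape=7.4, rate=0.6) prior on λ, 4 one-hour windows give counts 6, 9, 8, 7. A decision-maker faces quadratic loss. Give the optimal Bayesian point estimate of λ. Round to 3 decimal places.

Σ counts = 30. Posterior: Gamma(shape = 7.4+30 = 37.4, rate = 0.6+4 = 4.6).
Mode = (α−1)/β = 36.4/4.6 = 7.913.
Mean = α/β = 37.4/4.6 = 8.130.
Quadratic loss ⇒ the optimal estimator is the posterior mean.

8.130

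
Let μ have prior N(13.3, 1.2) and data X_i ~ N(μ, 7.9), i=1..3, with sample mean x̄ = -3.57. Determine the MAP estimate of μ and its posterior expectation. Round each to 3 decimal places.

MAP estimate = 8.019, posterior expectation = 8.019

Posterior for μ is Normal. Precision-weighted mean: (1/1.2·13.3 + 3/7.9·-3.57) / (1/1.2 + 3/7.9) = 8.019.
A Normal posterior is symmetric, so mode = mean.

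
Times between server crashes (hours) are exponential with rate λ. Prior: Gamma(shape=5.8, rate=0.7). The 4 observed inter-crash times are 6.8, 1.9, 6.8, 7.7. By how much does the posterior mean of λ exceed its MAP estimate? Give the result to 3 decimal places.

0.042

Σ times = 23.2. Posterior: Gamma(shape = 5.8+4 = 9.8, rate = 0.7+23.2 = 23.9).
Mode = (α−1)/β = 8.8/23.9 = 0.368.
Mean = α/β = 9.8/23.9 = 0.410.
Difference = 0.410 − 0.368 = 0.042.
Right-skewed posterior ⇒ mode < mean.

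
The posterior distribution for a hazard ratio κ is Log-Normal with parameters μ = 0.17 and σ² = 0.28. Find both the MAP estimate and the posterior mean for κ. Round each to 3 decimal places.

MAP = 0.896, posterior mean = 1.363

Mode = exp(μ − σ²) = exp(-0.11) = 0.896.
Mean = exp(μ + σ²/2) = exp(0.310) = 1.363.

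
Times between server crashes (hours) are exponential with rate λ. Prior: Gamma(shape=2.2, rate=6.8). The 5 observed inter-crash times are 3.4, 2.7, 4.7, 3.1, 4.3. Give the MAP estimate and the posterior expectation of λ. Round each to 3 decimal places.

Σ times = 18.2. Posterior: Gamma(shape = 2.2+5 = 7.2, rate = 6.8+18.2 = 25.0).
Mode = (α−1)/β = 6.2/25.0 = 0.248.
Mean = α/β = 7.2/25.0 = 0.288.

MAP: 0.248. Posterior mean: 0.288.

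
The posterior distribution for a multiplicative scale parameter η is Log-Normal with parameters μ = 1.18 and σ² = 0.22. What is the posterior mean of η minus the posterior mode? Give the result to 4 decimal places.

Mode = exp(μ − σ²) = exp(0.96) = 2.6117.
Mean = exp(μ + σ²/2) = exp(1.290) = 3.6328.
Difference = 3.6328 − 2.6117 = 1.0211.

1.0211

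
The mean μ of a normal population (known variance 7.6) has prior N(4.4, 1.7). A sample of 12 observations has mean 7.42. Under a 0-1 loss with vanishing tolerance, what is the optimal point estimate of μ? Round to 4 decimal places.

Posterior for μ is Normal. Precision-weighted mean: (1/1.7·4.4 + 12/7.6·7.42) / (1/1.7 + 12/7.6) = 6.6003.
A Normal posterior is symmetric, so mode = mean.
This is the posterior mode — the MAP estimate.

6.6003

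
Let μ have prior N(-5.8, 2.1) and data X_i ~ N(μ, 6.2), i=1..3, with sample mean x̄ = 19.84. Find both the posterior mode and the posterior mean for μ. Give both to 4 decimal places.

MAP = 7.1226, posterior mean = 7.1226

Posterior for μ is Normal. Precision-weighted mean: (1/2.1·-5.8 + 3/6.2·19.84) / (1/2.1 + 3/6.2) = 7.1226.
A Normal posterior is symmetric, so mode = mean.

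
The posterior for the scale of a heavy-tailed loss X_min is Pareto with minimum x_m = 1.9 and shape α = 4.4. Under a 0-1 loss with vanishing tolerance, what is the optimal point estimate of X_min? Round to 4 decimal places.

1.9000

The Pareto density is strictly decreasing on [x_m, ∞), so the mode is x_m = 1.9000.
Mean = α·x_m/(α−1) = 4.4·1.9/3.4 = 2.4588.
This is the posterior mode — the MAP estimate.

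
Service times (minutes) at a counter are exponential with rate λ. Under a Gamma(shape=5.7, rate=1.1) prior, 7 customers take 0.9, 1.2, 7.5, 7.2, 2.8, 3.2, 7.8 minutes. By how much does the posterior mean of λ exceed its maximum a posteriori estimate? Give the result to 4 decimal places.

0.0315

Σ times = 30.6. Posterior: Gamma(shape = 5.7+7 = 12.7, rate = 1.1+30.6 = 31.7).
Mode = (α−1)/β = 11.7/31.7 = 0.3691.
Mean = α/β = 12.7/31.7 = 0.4006.
Difference = 0.4006 − 0.3691 = 0.0315.
Mean > mode: the posterior has a right tail.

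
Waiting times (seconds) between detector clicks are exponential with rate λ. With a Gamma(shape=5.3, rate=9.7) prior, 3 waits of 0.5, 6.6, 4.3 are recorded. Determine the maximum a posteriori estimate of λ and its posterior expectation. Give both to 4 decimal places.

Σ times = 11.4. Posterior: Gamma(shape = 5.3+3 = 8.3, rate = 9.7+11.4 = 21.1).
Mode = (α−1)/β = 7.3/21.1 = 0.3460.
Mean = α/β = 8.3/21.1 = 0.3934.

MAP = 0.3460, posterior mean = 0.3934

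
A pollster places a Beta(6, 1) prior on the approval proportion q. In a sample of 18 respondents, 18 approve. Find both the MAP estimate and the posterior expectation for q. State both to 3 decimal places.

Posterior: Beta(6+18, 1+0) = Beta(24, 1).
Since β = 1 ≤ 1 and α > 1, the Beta density is monotone increasing on [0,1]; the mode is at 1.
Mean = 24/(24+1) = 0.960.

MAP = 1.000; posterior mean = 0.960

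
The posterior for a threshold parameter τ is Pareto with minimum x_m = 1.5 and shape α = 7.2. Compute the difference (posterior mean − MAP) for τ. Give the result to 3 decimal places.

0.242

The Pareto density is strictly decreasing on [x_m, ∞), so the mode is x_m = 1.500.
Mean = α·x_m/(α−1) = 7.2·1.5/6.2 = 1.742.
Difference = 1.742 − 1.500 = 0.242.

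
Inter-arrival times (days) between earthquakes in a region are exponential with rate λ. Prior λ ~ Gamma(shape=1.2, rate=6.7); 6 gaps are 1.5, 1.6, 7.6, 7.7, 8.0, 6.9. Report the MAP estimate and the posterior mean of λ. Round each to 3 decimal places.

Σ times = 33.3. Posterior: Gamma(shape = 1.2+6 = 7.2, rate = 6.7+33.3 = 40.0).
Mode = (α−1)/β = 6.2/40.0 = 0.155.
Mean = α/β = 7.2/40.0 = 0.180.

λ_MAP = 0.155, E[λ|data] = 0.180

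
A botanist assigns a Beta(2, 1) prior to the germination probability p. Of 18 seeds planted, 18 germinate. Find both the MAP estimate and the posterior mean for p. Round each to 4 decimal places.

p_MAP = 1.0000, E[p|data] = 0.9524

Posterior: Beta(2+18, 1+0) = Beta(20, 1).
Since β = 1 ≤ 1 and α > 1, the Beta density is monotone increasing on [0,1]; the mode is at 1.
Mean = 20/(20+1) = 0.9524.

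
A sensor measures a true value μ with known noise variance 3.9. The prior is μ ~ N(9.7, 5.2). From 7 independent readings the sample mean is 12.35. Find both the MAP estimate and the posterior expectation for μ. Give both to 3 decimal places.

Posterior for μ is Normal. Precision-weighted mean: (1/5.2·9.7 + 7/3.9·12.35) / (1/5.2 + 7/3.9) = 12.094.
A Normal posterior is symmetric, so mode = mean.

MAP = 12.094, posterior mean = 12.094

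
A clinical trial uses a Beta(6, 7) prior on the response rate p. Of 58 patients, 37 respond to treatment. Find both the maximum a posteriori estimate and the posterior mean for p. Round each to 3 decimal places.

MAP = 0.609, posterior mean = 0.606

Posterior: Beta(6+37, 7+21) = Beta(43, 28).
Mode = (43−1)/(43+28−2) = 42/69 = 0.609.
Mean = 43/(43+28) = 43/71 = 0.606.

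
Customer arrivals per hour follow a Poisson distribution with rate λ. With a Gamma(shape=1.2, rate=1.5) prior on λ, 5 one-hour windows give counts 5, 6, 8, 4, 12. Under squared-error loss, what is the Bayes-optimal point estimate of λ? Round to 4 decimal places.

5.5692

Σ counts = 35. Posterior: Gamma(shape = 1.2+35 = 36.2, rate = 1.5+5 = 6.5).
Mode = (α−1)/β = 35.2/6.5 = 5.4154.
Mean = α/β = 36.2/6.5 = 5.5692.
Squared-error loss ⇒ the optimal estimator is the posterior mean.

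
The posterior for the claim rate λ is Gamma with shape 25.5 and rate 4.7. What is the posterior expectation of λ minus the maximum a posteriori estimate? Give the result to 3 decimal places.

0.213

Mode = (α−1)/β = 24.5/4.7 = 5.213.
Mean = α/β = 25.5/4.7 = 5.426.
Difference = 5.426 − 5.213 = 0.213.
The mean is pulled above the mode by the posterior's right skew.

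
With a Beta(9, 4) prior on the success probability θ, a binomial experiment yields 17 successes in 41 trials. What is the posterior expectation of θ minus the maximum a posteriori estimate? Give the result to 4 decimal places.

0.0007

Posterior: Beta(9+17, 4+24) = Beta(26, 28).
Mode = (26−1)/(26+28−2) = 25/52 = 0.4808.
Mean = 26/(26+28) = 26/54 = 0.4815.
Difference = 0.4815 − 0.4808 = 0.0007.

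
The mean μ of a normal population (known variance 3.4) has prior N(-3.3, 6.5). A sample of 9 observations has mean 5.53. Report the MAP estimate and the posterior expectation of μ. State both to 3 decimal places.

MAP estimate = 5.045, posterior expectation = 5.045

Posterior for μ is Normal. Precision-weighted mean: (1/6.5·-3.3 + 9/3.4·5.53) / (1/6.5 + 9/3.4) = 5.045.
A Normal posterior is symmetric, so mode = mean.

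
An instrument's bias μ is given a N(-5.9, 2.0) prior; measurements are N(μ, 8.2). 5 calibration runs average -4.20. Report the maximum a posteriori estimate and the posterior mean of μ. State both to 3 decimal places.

Posterior for μ is Normal. Precision-weighted mean: (1/2.0·-5.9 + 5/8.2·-4.20) / (1/2.0 + 5/8.2) = -4.966.
A Normal posterior is symmetric, so mode = mean.

MAP: -4.966. Posterior mean: -4.966.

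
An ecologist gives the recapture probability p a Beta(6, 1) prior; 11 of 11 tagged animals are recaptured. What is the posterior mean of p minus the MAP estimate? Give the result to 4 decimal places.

Posterior: Beta(6+11, 1+0) = Beta(17, 1).
Since β = 1 ≤ 1 and α > 1, the Beta density is monotone increasing on [0,1]; the mode is at 1.
Mean = 17/(17+1) = 0.9444.
Difference = 0.9444 − 1.0000 = -0.0556.
Mode > mean: the posterior has a left tail.

-0.0556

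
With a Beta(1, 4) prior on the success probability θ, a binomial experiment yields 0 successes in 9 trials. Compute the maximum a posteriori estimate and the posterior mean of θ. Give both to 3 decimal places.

MAP = 0.000; posterior mean = 0.071

Posterior: Beta(1+0, 4+9) = Beta(1, 13).
Since α = 1 ≤ 1 and β > 1, the Beta density is monotone decreasing on [0,1]; the mode is at 0.
Mean = 1/(1+13) = 0.071.
Right-skewed posterior ⇒ mode < mean.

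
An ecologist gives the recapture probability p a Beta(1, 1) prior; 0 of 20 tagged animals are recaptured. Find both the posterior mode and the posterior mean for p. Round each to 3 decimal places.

posterior mode = 0.000, posterior mean = 0.045

Posterior: Beta(1+0, 1+20) = Beta(1, 21).
Since α = 1 ≤ 1 and β > 1, the Beta density is monotone decreasing on [0,1]; the mode is at 0.
Mean = 1/(1+21) = 0.045.
The posterior is right-skewed, so the mean exceeds the mode.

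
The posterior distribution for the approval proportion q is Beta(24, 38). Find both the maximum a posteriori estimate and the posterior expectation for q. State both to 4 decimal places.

Mode = (24−1)/(24+38−2) = 23/60 = 0.3833.
Mean = 24/(24+38) = 24/62 = 0.3871.

MAP = 0.3833, posterior mean = 0.3871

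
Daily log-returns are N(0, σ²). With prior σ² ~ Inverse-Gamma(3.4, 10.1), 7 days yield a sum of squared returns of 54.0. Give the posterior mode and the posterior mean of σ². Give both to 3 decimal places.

posterior mode = 4.696, posterior mean = 6.288

Posterior: Inverse-Gamma(shape = 3.4+7/2 = 6.9, scale = 10.1+54.0/2 = 37.1).
Mode = β/(α+1) = 37.1/7.9 = 4.696.
Mean = β/(α−1) = 37.1/5.9 = 6.288.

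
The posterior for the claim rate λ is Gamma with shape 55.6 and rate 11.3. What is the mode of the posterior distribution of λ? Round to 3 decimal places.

Mode = (α−1)/β = 54.6/11.3 = 4.832.
Mean = α/β = 55.6/11.3 = 4.920.
This is the posterior mode — the MAP estimate.

4.832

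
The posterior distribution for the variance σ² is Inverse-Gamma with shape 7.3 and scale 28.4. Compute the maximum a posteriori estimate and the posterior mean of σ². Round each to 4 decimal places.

MAP: 3.4217. Posterior mean: 4.5079.

Mode = β/(α+1) = 28.4/8.3 = 3.4217.
Mean = β/(α−1) = 28.4/6.3 = 4.5079.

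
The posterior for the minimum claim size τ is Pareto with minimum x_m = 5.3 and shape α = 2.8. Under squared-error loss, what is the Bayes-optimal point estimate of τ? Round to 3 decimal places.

The Pareto density is strictly decreasing on [x_m, ∞), so the mode is x_m = 5.300.
Mean = α·x_m/(α−1) = 2.8·5.3/1.8 = 8.244.
Squared-error loss ⇒ the optimal estimator is the posterior mean.

8.244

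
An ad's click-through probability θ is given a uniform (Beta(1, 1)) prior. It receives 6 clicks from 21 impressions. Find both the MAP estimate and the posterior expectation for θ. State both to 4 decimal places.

Posterior: Beta(1+6, 1+15) = Beta(7, 16).
Mode = (7−1)/(7+16−2) = 6/21 = 0.2857.
Mean = 7/(7+16) = 7/23 = 0.3043.
Right-skewed posterior ⇒ mode < mean.

MAP: 0.2857. Posterior mean: 0.3043.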